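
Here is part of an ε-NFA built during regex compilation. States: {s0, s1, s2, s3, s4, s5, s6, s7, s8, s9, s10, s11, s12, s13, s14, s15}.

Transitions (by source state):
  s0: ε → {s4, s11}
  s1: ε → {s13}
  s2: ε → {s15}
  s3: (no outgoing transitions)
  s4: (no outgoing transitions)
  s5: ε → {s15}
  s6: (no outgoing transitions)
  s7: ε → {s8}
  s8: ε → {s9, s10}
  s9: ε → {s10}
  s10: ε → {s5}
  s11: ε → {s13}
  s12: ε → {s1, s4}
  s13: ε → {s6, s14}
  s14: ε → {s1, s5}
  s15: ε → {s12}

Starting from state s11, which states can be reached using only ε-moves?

Start with {s11}.
From s11 via ε: add s13.
From s13 via ε: add s6, s14.
From s14 via ε: add s1, s5.
From s5 via ε: add s15.
From s15 via ε: add s12.
From s12 via ε: add s4.
No new states can be added; the closed set is {s1, s4, s5, s6, s11, s12, s13, s14, s15}.

{s1, s4, s5, s6, s11, s12, s13, s14, s15}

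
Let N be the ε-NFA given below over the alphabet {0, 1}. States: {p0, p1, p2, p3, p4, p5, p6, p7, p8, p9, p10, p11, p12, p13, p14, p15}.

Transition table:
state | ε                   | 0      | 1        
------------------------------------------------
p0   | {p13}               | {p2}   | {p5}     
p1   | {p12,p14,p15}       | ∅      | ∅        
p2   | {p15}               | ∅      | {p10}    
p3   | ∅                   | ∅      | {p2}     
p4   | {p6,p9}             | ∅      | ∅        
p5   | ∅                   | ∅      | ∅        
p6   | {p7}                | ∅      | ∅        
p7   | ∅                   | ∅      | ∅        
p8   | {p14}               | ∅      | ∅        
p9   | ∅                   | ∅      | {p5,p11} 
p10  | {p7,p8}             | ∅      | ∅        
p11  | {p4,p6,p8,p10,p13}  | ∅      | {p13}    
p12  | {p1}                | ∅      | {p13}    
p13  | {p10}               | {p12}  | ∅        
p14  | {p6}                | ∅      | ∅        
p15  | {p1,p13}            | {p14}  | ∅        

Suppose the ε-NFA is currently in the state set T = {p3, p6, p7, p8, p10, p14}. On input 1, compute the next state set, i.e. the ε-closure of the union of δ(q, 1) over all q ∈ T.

{p1, p2, p6, p7, p8, p10, p12, p13, p14, p15}

p3 on 1 → {p2}.
No 1-transition from p6, p7, p8, p10, p14.
Union after reading 1: {p2}.
Now take the ε-closure:
From p2 via ε: add p15.
From p15 via ε: add p1, p13.
From p1 via ε: add p12, p14.
From p13 via ε: add p10.
From p10 via ε: add p7, p8.
From p14 via ε: add p6.
No new states can be added; the closed set is {p1, p2, p6, p7, p8, p10, p12, p13, p14, p15}.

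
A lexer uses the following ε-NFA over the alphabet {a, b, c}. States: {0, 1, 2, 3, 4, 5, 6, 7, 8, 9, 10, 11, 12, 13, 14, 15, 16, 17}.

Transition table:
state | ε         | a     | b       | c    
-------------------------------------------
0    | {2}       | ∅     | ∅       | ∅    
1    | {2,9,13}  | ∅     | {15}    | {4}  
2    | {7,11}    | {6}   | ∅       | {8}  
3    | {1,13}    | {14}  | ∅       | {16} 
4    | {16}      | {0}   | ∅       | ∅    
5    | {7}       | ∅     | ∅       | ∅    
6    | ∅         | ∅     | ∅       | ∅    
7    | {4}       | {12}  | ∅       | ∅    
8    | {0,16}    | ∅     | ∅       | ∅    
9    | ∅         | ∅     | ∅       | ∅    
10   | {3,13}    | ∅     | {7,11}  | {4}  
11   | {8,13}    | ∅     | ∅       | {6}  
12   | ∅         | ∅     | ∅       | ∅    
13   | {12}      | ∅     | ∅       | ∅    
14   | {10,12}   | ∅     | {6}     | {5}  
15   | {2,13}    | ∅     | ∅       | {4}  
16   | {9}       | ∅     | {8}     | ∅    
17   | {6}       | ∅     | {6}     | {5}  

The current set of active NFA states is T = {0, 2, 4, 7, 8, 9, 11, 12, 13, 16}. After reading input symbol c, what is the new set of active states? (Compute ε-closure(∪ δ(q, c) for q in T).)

2 on c → {8}.
11 on c → {6}.
No c-transition from 0, 4, 7, 8, 9, 12, 13, 16.
Union after reading c: {6, 8}.
Now take the ε-closure:
From 8 via ε: add 0, 16.
From 0 via ε: add 2.
From 16 via ε: add 9.
From 2 via ε: add 7, 11.
From 7 via ε: add 4.
From 11 via ε: add 13.
From 13 via ε: add 12.
No new states can be added; the closed set is {0, 2, 4, 6, 7, 8, 9, 11, 12, 13, 16}.

{0, 2, 4, 6, 7, 8, 9, 11, 12, 13, 16}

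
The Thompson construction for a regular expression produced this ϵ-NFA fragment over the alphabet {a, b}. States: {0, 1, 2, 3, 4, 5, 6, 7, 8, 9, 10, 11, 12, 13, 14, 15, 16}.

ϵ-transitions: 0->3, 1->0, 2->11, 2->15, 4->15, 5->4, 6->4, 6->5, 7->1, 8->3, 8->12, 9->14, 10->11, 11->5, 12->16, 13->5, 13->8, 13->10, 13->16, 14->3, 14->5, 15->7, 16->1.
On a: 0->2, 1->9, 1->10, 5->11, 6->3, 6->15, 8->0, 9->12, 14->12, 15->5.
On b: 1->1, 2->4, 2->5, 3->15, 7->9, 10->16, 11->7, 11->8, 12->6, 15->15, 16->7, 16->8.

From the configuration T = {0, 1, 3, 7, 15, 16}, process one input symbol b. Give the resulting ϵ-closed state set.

1 on b → {1}.
3 on b → {15}.
7 on b → {9}.
15 on b → {15}.
16 on b → {7, 8}.
No b-transition from 0.
Union after reading b: {1, 7, 8, 9, 15}.
Now take the ϵ-closure:
From 1 via ϵ: add 0.
From 8 via ϵ: add 3, 12.
From 9 via ϵ: add 14.
From 12 via ϵ: add 16.
From 14 via ϵ: add 5.
From 5 via ϵ: add 4.
No new states can be added; the closed set is {0, 1, 3, 4, 5, 7, 8, 9, 12, 14, 15, 16}.

{0, 1, 3, 4, 5, 7, 8, 9, 12, 14, 15, 16}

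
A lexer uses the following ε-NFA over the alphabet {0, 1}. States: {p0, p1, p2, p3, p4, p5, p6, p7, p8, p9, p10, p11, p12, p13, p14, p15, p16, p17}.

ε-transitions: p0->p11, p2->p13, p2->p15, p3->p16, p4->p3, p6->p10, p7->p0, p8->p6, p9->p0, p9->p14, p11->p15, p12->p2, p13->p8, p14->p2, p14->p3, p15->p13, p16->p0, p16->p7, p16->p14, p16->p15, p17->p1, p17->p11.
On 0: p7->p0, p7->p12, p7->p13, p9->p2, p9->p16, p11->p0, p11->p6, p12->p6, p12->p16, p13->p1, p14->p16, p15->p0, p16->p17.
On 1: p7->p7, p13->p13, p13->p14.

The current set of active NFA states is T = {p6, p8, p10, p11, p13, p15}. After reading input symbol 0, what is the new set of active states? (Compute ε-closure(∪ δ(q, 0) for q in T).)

p11 on 0 → {p0, p6}.
p13 on 0 → {p1}.
p15 on 0 → {p0}.
No 0-transition from p6, p8, p10.
Union after reading 0: {p0, p1, p6}.
Now take the ε-closure:
From p0 via ε: add p11.
From p6 via ε: add p10.
From p11 via ε: add p15.
From p15 via ε: add p13.
From p13 via ε: add p8.
No new states can be added; the closed set is {p0, p1, p6, p8, p10, p11, p13, p15}.

{p0, p1, p6, p8, p10, p11, p13, p15}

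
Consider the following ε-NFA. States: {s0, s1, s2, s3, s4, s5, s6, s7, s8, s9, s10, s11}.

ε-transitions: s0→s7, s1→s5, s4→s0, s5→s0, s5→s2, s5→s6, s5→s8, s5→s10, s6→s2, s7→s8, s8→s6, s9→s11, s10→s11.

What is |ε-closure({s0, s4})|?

6

Start with {s0, s4}.
From s0 via ε: add s7.
From s7 via ε: add s8.
From s8 via ε: add s6.
From s6 via ε: add s2.
ε-closure = {s0, s2, s4, s6, s7, s8}, which has 6 states.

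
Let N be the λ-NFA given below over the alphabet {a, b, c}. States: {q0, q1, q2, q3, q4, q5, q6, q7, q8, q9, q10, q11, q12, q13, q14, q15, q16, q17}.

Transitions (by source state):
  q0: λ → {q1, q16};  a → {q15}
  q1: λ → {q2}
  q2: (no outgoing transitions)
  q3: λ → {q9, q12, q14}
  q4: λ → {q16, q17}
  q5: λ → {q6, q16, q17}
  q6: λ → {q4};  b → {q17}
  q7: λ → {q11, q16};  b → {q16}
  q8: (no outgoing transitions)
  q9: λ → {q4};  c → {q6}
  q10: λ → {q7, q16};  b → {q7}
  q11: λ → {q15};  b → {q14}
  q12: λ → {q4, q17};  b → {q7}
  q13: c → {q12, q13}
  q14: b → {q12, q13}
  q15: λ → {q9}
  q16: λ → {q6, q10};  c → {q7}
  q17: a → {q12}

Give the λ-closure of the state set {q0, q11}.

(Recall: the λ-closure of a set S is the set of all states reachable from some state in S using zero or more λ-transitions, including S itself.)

{q0, q1, q2, q4, q6, q7, q9, q10, q11, q15, q16, q17}

Start with {q0, q11}.
From q0 via λ: add q1, q16.
From q11 via λ: add q15.
From q1 via λ: add q2.
From q15 via λ: add q9.
From q16 via λ: add q6, q10.
From q6 via λ: add q4.
From q10 via λ: add q7.
From q4 via λ: add q17.
No new states can be added; the closed set is {q0, q1, q2, q4, q6, q7, q9, q10, q11, q15, q16, q17}.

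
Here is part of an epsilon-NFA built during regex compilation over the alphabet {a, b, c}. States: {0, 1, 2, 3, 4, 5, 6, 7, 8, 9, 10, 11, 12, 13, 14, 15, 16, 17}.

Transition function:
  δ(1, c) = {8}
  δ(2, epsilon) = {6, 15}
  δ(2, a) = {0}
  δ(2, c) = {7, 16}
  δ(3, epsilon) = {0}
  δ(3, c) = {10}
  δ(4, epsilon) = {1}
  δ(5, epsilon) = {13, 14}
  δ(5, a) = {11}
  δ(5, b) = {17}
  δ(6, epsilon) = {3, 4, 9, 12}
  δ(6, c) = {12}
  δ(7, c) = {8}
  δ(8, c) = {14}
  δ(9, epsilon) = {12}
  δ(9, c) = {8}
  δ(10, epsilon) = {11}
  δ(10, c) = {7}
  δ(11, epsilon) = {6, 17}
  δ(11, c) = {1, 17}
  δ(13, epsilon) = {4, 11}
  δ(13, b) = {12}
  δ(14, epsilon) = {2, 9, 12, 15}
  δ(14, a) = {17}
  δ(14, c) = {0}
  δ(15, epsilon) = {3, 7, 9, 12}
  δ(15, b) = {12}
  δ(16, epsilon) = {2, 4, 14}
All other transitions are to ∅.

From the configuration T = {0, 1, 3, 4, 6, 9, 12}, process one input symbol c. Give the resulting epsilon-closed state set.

{0, 1, 3, 4, 6, 8, 9, 10, 11, 12, 17}

1 on c → {8}.
3 on c → {10}.
6 on c → {12}.
9 on c → {8}.
No c-transition from 0, 4, 12.
Union after reading c: {8, 10, 12}.
Now take the epsilon-closure:
From 10 via epsilon: add 11.
From 11 via epsilon: add 6, 17.
From 6 via epsilon: add 3, 4, 9.
From 3 via epsilon: add 0.
From 4 via epsilon: add 1.
No new states can be added; the closed set is {0, 1, 3, 4, 6, 8, 9, 10, 11, 12, 17}.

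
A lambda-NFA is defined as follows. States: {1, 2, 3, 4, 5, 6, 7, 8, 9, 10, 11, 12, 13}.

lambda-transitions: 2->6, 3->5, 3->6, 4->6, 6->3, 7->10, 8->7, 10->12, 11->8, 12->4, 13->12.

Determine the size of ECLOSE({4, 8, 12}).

8

Start with {4, 8, 12}.
From 4 via lambda: add 6.
From 8 via lambda: add 7.
From 6 via lambda: add 3.
From 7 via lambda: add 10.
From 3 via lambda: add 5.
lambda-closure = {3, 4, 5, 6, 7, 8, 10, 12}, which has 8 states.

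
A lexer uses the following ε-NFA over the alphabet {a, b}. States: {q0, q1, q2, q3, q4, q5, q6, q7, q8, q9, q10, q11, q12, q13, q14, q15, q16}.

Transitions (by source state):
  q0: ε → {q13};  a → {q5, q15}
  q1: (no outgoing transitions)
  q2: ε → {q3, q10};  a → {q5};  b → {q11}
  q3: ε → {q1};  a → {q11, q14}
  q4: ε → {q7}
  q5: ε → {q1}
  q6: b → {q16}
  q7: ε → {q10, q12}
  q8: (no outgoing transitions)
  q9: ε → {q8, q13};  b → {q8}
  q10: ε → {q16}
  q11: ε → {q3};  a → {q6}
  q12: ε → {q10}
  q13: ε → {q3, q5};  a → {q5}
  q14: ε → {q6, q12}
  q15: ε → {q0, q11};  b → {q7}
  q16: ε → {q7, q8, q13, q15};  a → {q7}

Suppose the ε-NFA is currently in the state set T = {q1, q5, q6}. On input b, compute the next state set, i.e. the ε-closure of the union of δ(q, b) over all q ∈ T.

q6 on b → {q16}.
No b-transition from q1, q5.
Union after reading b: {q16}.
Now take the ε-closure:
From q16 via ε: add q7, q8, q13, q15.
From q7 via ε: add q10, q12.
From q13 via ε: add q3, q5.
From q15 via ε: add q0, q11.
From q3 via ε: add q1.
No new states can be added; the closed set is {q0, q1, q3, q5, q7, q8, q10, q11, q12, q13, q15, q16}.

{q0, q1, q3, q5, q7, q8, q10, q11, q12, q13, q15, q16}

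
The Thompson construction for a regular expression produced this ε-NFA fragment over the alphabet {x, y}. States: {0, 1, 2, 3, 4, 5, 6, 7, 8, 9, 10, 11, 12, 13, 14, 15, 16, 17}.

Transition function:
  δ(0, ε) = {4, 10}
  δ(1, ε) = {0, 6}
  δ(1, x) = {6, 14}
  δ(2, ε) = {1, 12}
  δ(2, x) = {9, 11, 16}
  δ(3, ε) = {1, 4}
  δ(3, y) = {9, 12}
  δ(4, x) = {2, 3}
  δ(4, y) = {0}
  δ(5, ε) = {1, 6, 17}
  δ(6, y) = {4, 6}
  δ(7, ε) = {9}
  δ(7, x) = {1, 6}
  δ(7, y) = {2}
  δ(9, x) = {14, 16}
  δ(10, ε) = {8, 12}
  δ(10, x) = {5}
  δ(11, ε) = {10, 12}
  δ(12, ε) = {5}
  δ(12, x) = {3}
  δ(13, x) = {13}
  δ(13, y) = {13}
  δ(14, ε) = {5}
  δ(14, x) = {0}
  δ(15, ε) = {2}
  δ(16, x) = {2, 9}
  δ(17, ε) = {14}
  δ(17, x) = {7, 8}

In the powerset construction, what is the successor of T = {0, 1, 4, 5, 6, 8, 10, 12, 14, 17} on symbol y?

{0, 1, 4, 5, 6, 8, 10, 12, 14, 17}

4 on y → {0}.
6 on y → {4, 6}.
No y-transition from 0, 1, 5, 8, 10, 12, 14, 17.
Union after reading y: {0, 4, 6}.
Now take the ε-closure:
From 0 via ε: add 10.
From 10 via ε: add 8, 12.
From 12 via ε: add 5.
From 5 via ε: add 1, 17.
From 17 via ε: add 14.
No new states can be added; the closed set is {0, 1, 4, 5, 6, 8, 10, 12, 14, 17}.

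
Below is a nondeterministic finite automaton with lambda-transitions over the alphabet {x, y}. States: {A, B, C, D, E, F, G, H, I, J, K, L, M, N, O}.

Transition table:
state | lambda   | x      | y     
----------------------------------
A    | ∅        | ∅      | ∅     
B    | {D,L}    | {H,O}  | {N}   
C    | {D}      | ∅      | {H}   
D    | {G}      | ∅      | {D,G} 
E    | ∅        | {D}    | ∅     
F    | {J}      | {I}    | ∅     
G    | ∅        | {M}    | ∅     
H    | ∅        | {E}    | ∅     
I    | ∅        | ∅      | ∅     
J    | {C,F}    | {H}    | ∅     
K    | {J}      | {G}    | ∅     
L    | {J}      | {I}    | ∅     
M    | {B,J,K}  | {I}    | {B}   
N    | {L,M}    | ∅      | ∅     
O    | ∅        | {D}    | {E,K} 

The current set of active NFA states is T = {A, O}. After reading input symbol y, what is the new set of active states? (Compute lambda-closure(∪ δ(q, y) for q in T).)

O on y → {E, K}.
No y-transition from A.
Union after reading y: {E, K}.
Now take the lambda-closure:
From K via lambda: add J.
From J via lambda: add C, F.
From C via lambda: add D.
From D via lambda: add G.
No new states can be added; the closed set is {C, D, E, F, G, J, K}.

{C, D, E, F, G, J, K}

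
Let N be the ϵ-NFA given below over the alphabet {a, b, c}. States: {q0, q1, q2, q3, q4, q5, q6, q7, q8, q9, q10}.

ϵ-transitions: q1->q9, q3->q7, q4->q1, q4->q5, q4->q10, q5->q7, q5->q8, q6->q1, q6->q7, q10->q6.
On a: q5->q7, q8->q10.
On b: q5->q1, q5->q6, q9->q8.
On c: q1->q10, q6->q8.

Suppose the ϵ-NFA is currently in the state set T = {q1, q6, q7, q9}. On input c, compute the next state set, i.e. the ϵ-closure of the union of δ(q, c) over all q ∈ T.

q1 on c → {q10}.
q6 on c → {q8}.
No c-transition from q7, q9.
Union after reading c: {q8, q10}.
Now take the ϵ-closure:
From q10 via ϵ: add q6.
From q6 via ϵ: add q1, q7.
From q1 via ϵ: add q9.
No new states can be added; the closed set is {q1, q6, q7, q8, q9, q10}.

{q1, q6, q7, q8, q9, q10}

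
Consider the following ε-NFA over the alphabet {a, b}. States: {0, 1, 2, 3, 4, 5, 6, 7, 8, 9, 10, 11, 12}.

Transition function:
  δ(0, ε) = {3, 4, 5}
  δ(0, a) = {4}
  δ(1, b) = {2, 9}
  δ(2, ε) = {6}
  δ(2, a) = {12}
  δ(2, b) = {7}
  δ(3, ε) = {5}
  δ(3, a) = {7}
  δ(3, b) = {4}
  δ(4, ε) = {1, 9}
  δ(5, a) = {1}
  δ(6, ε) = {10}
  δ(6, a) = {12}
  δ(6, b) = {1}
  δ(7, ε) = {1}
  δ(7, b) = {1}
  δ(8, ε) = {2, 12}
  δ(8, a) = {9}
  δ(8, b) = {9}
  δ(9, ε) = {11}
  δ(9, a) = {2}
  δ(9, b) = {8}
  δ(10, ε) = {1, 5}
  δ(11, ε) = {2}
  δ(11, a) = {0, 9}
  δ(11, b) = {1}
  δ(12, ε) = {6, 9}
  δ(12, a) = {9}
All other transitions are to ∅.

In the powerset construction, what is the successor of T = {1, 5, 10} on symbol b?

{1, 2, 5, 6, 9, 10, 11}

1 on b → {2, 9}.
No b-transition from 5, 10.
Union after reading b: {2, 9}.
Now take the ε-closure:
From 2 via ε: add 6.
From 9 via ε: add 11.
From 6 via ε: add 10.
From 10 via ε: add 1, 5.
No new states can be added; the closed set is {1, 2, 5, 6, 9, 10, 11}.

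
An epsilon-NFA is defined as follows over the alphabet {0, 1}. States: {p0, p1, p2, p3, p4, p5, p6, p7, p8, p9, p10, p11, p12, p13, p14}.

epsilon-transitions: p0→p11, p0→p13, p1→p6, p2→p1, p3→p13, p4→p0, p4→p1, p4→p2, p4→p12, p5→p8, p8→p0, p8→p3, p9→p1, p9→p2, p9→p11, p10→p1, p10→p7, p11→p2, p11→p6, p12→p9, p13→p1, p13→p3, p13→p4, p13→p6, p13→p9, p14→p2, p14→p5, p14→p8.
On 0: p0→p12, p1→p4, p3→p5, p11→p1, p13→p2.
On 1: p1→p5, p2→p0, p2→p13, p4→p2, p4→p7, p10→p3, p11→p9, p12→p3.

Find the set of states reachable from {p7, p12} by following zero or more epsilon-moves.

Start with {p7, p12}.
From p12 via epsilon: add p9.
From p9 via epsilon: add p1, p2, p11.
From p1 via epsilon: add p6.
No new states can be added; the closed set is {p1, p2, p6, p7, p9, p11, p12}.

{p1, p2, p6, p7, p9, p11, p12}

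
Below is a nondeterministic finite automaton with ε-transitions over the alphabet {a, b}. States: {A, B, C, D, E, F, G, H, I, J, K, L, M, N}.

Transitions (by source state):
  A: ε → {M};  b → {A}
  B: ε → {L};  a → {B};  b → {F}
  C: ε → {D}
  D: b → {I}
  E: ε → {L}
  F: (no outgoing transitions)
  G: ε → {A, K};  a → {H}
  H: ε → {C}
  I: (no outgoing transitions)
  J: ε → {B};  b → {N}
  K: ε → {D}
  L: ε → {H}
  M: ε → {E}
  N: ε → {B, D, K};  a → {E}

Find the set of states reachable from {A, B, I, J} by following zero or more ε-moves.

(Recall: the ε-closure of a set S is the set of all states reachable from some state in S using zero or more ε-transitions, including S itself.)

{A, B, C, D, E, H, I, J, L, M}

Start with {A, B, I, J}.
From A via ε: add M.
From B via ε: add L.
From L via ε: add H.
From M via ε: add E.
From H via ε: add C.
From C via ε: add D.
No new states can be added; the closed set is {A, B, C, D, E, H, I, J, L, M}.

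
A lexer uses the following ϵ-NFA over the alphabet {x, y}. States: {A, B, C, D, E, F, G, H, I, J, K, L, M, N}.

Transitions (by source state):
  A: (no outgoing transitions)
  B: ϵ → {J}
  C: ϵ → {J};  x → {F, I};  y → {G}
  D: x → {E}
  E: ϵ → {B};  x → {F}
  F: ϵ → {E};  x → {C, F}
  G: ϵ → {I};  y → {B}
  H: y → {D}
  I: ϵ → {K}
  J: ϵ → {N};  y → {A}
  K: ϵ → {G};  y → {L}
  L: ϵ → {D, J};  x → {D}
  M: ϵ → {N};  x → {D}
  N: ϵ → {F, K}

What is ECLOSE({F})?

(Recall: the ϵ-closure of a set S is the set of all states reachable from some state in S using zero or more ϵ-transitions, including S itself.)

Start with {F}.
From F via ϵ: add E.
From E via ϵ: add B.
From B via ϵ: add J.
From J via ϵ: add N.
From N via ϵ: add K.
From K via ϵ: add G.
From G via ϵ: add I.
No new states can be added; the closed set is {B, E, F, G, I, J, K, N}.

{B, E, F, G, I, J, K, N}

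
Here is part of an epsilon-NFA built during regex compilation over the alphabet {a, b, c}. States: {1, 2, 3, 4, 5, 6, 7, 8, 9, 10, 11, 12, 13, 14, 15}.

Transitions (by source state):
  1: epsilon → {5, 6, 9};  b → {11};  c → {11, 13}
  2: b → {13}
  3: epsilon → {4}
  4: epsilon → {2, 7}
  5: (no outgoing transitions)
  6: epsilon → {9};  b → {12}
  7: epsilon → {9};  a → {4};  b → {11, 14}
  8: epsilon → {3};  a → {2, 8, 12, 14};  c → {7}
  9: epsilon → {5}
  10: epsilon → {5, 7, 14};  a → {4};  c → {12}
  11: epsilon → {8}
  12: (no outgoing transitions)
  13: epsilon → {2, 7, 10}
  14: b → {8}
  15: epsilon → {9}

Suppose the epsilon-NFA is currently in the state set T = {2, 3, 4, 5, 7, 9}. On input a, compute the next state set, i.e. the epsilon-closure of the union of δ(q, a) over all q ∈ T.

{2, 4, 5, 7, 9}

7 on a → {4}.
No a-transition from 2, 3, 4, 5, 9.
Union after reading a: {4}.
Now take the epsilon-closure:
From 4 via epsilon: add 2, 7.
From 7 via epsilon: add 9.
From 9 via epsilon: add 5.
No new states can be added; the closed set is {2, 4, 5, 7, 9}.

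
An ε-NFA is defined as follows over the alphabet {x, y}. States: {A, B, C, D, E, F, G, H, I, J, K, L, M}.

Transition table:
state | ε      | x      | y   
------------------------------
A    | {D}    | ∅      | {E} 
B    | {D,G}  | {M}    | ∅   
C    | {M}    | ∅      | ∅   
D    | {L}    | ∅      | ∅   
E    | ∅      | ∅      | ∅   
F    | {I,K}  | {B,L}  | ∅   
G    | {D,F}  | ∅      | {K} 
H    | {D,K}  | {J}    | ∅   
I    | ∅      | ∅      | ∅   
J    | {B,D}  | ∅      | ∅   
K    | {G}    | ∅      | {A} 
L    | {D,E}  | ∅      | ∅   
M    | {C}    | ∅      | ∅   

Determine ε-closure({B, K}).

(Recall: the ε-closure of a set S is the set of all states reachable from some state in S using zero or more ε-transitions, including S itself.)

{B, D, E, F, G, I, K, L}

Start with {B, K}.
From B via ε: add D, G.
From D via ε: add L.
From G via ε: add F.
From F via ε: add I.
From L via ε: add E.
No new states can be added; the closed set is {B, D, E, F, G, I, K, L}.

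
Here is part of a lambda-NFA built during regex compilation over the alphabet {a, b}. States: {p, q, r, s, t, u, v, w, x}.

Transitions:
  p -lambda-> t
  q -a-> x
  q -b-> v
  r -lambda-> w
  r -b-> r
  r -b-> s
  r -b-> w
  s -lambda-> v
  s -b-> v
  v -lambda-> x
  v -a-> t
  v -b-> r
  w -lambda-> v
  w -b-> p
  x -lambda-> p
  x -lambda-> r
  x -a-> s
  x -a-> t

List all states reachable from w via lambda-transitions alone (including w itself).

Start with {w}.
From w via lambda: add v.
From v via lambda: add x.
From x via lambda: add p, r.
From p via lambda: add t.
No new states can be added; the closed set is {p, r, t, v, w, x}.

{p, r, t, v, w, x}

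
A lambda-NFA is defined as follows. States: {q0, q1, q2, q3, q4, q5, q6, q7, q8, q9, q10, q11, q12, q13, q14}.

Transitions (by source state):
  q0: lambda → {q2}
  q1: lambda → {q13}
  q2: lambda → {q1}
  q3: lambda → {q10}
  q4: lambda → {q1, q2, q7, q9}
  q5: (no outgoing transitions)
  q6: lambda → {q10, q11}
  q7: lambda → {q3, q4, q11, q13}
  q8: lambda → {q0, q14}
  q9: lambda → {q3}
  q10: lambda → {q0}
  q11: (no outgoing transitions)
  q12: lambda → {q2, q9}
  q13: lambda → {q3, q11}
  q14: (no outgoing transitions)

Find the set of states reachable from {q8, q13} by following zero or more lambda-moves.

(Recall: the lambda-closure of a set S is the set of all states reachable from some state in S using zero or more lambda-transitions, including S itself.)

{q0, q1, q2, q3, q8, q10, q11, q13, q14}

Start with {q8, q13}.
From q8 via lambda: add q0, q14.
From q13 via lambda: add q3, q11.
From q0 via lambda: add q2.
From q3 via lambda: add q10.
From q2 via lambda: add q1.
No new states can be added; the closed set is {q0, q1, q2, q3, q8, q10, q11, q13, q14}.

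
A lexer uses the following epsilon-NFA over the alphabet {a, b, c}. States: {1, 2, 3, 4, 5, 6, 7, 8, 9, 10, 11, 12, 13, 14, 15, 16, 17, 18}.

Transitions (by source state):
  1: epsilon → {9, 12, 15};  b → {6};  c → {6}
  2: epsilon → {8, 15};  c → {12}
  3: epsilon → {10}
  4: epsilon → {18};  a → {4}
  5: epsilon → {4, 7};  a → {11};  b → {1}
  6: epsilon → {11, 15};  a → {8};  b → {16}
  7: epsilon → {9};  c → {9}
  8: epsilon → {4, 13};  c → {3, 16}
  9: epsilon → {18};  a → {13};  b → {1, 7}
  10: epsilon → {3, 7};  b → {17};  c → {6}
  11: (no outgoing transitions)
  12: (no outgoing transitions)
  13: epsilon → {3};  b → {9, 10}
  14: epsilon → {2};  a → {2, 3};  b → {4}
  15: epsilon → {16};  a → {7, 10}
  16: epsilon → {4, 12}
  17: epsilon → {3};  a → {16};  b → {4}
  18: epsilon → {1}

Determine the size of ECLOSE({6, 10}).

Start with {6, 10}.
From 6 via epsilon: add 11, 15.
From 10 via epsilon: add 3, 7.
From 7 via epsilon: add 9.
From 15 via epsilon: add 16.
From 9 via epsilon: add 18.
From 16 via epsilon: add 4, 12.
From 18 via epsilon: add 1.
epsilon-closure = {1, 3, 4, 6, 7, 9, 10, 11, 12, 15, 16, 18}, which has 12 states.

12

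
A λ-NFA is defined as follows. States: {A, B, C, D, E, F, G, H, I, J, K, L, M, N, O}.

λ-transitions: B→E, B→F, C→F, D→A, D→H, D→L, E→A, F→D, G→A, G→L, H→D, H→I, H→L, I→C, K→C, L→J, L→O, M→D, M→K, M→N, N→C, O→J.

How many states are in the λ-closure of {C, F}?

9

Start with {C, F}.
From F via λ: add D.
From D via λ: add A, H, L.
From H via λ: add I.
From L via λ: add J, O.
λ-closure = {A, C, D, F, H, I, J, L, O}, which has 9 states.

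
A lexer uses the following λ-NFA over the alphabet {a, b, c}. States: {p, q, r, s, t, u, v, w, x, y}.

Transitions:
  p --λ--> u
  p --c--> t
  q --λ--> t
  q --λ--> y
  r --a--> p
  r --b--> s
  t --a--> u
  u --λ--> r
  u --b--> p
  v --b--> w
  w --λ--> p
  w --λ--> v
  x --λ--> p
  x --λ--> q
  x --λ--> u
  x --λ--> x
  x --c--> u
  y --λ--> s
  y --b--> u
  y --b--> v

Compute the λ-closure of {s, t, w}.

Start with {s, t, w}.
From w via λ: add p, v.
From p via λ: add u.
From u via λ: add r.
No new states can be added; the closed set is {p, r, s, t, u, v, w}.

{p, r, s, t, u, v, w}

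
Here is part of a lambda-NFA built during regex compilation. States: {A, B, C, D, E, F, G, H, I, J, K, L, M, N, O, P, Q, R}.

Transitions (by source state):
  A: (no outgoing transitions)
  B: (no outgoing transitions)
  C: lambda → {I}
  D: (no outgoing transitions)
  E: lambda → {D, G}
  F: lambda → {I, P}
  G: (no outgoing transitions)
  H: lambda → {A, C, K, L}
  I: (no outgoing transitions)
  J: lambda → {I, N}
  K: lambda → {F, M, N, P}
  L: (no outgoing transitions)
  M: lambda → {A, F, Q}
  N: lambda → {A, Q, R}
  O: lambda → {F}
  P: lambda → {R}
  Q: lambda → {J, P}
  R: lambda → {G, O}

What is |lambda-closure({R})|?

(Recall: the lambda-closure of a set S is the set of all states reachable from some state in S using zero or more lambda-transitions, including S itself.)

Start with {R}.
From R via lambda: add G, O.
From O via lambda: add F.
From F via lambda: add I, P.
lambda-closure = {F, G, I, O, P, R}, which has 6 states.

6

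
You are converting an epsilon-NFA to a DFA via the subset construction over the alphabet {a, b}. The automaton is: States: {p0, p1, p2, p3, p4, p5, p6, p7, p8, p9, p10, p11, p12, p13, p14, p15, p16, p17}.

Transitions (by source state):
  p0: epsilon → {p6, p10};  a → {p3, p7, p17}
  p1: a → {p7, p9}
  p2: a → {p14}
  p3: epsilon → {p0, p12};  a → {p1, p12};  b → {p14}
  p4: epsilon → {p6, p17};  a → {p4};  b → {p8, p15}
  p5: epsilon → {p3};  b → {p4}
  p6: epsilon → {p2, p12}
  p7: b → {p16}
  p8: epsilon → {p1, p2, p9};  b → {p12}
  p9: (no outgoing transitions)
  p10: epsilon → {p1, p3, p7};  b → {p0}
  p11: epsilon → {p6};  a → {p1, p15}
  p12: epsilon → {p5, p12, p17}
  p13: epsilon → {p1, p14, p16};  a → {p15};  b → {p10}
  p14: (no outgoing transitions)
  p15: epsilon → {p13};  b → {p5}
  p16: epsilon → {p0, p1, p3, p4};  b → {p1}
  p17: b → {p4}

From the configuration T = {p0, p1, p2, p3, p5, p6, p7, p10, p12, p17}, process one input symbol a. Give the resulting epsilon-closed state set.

{p0, p1, p2, p3, p5, p6, p7, p9, p10, p12, p14, p17}

p0 on a → {p3, p7, p17}.
p1 on a → {p7, p9}.
p2 on a → {p14}.
p3 on a → {p1, p12}.
No a-transition from p5, p6, p7, p10, p12, p17.
Union after reading a: {p1, p3, p7, p9, p12, p14, p17}.
Now take the epsilon-closure:
From p3 via epsilon: add p0.
From p12 via epsilon: add p5.
From p0 via epsilon: add p6, p10.
From p6 via epsilon: add p2.
No new states can be added; the closed set is {p0, p1, p2, p3, p5, p6, p7, p9, p10, p12, p14, p17}.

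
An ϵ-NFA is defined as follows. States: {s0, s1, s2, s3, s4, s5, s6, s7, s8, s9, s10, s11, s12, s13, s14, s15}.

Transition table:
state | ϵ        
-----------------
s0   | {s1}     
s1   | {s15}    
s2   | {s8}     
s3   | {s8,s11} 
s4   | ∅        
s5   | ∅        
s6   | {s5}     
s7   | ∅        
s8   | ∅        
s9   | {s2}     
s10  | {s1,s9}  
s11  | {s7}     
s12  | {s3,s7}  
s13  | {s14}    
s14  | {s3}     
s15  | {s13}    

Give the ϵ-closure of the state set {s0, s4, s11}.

Start with {s0, s4, s11}.
From s0 via ϵ: add s1.
From s11 via ϵ: add s7.
From s1 via ϵ: add s15.
From s15 via ϵ: add s13.
From s13 via ϵ: add s14.
From s14 via ϵ: add s3.
From s3 via ϵ: add s8.
No new states can be added; the closed set is {s0, s1, s3, s4, s7, s8, s11, s13, s14, s15}.

{s0, s1, s3, s4, s7, s8, s11, s13, s14, s15}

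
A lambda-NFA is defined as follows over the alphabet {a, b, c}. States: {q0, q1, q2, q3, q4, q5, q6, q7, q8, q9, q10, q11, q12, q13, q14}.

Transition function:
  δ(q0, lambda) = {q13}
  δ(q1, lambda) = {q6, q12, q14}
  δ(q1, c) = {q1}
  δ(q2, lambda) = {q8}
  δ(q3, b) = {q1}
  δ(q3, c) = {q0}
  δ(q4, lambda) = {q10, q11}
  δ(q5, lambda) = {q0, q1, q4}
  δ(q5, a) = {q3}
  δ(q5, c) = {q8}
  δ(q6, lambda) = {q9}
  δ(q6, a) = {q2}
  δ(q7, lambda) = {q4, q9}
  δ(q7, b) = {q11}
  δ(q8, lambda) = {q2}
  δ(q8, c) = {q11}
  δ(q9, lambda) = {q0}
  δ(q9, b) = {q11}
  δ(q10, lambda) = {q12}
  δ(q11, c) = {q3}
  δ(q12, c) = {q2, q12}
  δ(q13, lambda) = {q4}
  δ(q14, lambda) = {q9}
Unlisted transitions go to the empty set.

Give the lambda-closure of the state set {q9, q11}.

{q0, q4, q9, q10, q11, q12, q13}

Start with {q9, q11}.
From q9 via lambda: add q0.
From q0 via lambda: add q13.
From q13 via lambda: add q4.
From q4 via lambda: add q10.
From q10 via lambda: add q12.
No new states can be added; the closed set is {q0, q4, q9, q10, q11, q12, q13}.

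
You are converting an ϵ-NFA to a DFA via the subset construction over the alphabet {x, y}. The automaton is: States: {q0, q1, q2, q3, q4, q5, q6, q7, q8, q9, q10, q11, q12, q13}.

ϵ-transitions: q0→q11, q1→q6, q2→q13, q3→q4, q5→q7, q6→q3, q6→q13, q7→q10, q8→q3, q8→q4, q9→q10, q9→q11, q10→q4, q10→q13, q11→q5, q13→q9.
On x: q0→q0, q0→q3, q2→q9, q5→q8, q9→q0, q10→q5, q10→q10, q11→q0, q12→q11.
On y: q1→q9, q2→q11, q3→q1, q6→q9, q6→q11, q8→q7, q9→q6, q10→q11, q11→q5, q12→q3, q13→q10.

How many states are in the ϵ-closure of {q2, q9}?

Start with {q2, q9}.
From q2 via ϵ: add q13.
From q9 via ϵ: add q10, q11.
From q10 via ϵ: add q4.
From q11 via ϵ: add q5.
From q5 via ϵ: add q7.
ϵ-closure = {q2, q4, q5, q7, q9, q10, q11, q13}, which has 8 states.

8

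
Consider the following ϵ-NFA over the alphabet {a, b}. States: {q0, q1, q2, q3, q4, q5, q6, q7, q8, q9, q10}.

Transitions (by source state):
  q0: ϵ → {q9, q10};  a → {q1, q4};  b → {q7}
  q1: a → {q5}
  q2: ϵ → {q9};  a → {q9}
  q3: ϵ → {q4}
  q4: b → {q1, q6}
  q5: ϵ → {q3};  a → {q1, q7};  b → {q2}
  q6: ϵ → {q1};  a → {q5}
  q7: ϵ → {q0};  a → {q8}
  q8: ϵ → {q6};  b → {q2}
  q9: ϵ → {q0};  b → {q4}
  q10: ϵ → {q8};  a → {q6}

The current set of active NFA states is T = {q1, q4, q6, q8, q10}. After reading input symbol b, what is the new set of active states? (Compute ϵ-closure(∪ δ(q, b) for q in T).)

{q0, q1, q2, q6, q8, q9, q10}

q4 on b → {q1, q6}.
q8 on b → {q2}.
No b-transition from q1, q6, q10.
Union after reading b: {q1, q2, q6}.
Now take the ϵ-closure:
From q2 via ϵ: add q9.
From q9 via ϵ: add q0.
From q0 via ϵ: add q10.
From q10 via ϵ: add q8.
No new states can be added; the closed set is {q0, q1, q2, q6, q8, q9, q10}.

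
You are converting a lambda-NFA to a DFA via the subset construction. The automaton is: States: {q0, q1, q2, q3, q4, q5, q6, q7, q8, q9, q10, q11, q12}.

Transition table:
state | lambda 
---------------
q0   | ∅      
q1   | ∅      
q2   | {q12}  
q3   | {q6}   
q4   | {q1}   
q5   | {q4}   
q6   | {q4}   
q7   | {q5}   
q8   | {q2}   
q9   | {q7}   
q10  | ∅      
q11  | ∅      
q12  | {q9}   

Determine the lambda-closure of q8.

Start with {q8}.
From q8 via lambda: add q2.
From q2 via lambda: add q12.
From q12 via lambda: add q9.
From q9 via lambda: add q7.
From q7 via lambda: add q5.
From q5 via lambda: add q4.
From q4 via lambda: add q1.
No new states can be added; the closed set is {q1, q2, q4, q5, q7, q8, q9, q12}.

{q1, q2, q4, q5, q7, q8, q9, q12}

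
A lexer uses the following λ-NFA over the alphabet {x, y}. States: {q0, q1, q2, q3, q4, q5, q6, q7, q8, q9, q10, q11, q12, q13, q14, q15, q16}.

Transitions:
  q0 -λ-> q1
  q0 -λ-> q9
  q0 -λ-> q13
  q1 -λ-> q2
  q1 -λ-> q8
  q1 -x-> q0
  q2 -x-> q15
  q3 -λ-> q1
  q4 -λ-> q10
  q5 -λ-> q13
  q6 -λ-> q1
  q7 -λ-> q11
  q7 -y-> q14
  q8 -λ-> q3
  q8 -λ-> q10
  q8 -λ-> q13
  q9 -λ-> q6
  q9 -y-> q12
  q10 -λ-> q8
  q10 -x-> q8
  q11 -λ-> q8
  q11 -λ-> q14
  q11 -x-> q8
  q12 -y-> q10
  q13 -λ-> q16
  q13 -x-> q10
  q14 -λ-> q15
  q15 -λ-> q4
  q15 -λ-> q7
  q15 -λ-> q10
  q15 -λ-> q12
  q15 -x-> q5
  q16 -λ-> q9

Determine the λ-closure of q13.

Start with {q13}.
From q13 via λ: add q16.
From q16 via λ: add q9.
From q9 via λ: add q6.
From q6 via λ: add q1.
From q1 via λ: add q2, q8.
From q8 via λ: add q3, q10.
No new states can be added; the closed set is {q1, q2, q3, q6, q8, q9, q10, q13, q16}.

{q1, q2, q3, q6, q8, q9, q10, q13, q16}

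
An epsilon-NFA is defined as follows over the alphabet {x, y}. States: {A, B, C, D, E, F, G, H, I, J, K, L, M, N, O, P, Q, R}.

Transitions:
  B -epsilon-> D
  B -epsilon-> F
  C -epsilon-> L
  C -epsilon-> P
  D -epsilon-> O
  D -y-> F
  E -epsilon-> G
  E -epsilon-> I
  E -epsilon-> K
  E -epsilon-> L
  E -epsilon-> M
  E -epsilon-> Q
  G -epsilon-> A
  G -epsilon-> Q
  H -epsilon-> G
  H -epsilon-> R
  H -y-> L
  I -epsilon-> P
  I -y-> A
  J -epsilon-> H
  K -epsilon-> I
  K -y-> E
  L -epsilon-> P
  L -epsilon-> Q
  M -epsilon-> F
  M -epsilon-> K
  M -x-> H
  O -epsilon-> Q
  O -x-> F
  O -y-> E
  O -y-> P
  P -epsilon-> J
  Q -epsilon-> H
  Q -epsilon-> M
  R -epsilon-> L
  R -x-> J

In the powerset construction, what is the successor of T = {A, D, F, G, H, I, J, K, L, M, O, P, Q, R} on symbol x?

M on x → {H}.
O on x → {F}.
R on x → {J}.
No x-transition from A, D, F, G, H, I, J, K, L, P, Q.
Union after reading x: {F, H, J}.
Now take the epsilon-closure:
From H via epsilon: add G, R.
From G via epsilon: add A, Q.
From R via epsilon: add L.
From L via epsilon: add P.
From Q via epsilon: add M.
From M via epsilon: add K.
From K via epsilon: add I.
No new states can be added; the closed set is {A, F, G, H, I, J, K, L, M, P, Q, R}.

{A, F, G, H, I, J, K, L, M, P, Q, R}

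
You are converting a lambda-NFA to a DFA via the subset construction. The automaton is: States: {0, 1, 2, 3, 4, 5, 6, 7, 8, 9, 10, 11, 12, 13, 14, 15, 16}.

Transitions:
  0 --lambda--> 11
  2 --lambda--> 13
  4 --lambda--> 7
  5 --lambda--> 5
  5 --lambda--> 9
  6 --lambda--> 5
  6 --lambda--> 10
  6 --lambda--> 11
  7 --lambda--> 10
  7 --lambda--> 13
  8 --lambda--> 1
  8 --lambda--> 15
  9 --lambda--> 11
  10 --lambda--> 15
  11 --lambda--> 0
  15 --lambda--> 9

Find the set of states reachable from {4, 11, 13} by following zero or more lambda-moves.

Start with {4, 11, 13}.
From 4 via lambda: add 7.
From 11 via lambda: add 0.
From 7 via lambda: add 10.
From 10 via lambda: add 15.
From 15 via lambda: add 9.
No new states can be added; the closed set is {0, 4, 7, 9, 10, 11, 13, 15}.

{0, 4, 7, 9, 10, 11, 13, 15}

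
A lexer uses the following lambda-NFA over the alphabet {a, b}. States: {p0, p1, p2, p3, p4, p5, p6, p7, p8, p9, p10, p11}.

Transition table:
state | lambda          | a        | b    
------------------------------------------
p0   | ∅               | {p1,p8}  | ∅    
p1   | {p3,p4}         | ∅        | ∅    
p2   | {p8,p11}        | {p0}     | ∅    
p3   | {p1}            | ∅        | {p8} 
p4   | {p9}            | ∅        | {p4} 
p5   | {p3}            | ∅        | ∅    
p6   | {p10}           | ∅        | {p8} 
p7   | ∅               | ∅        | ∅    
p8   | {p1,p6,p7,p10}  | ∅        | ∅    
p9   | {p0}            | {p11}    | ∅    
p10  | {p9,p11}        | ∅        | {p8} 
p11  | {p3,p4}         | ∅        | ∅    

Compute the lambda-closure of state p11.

Start with {p11}.
From p11 via lambda: add p3, p4.
From p3 via lambda: add p1.
From p4 via lambda: add p9.
From p9 via lambda: add p0.
No new states can be added; the closed set is {p0, p1, p3, p4, p9, p11}.

{p0, p1, p3, p4, p9, p11}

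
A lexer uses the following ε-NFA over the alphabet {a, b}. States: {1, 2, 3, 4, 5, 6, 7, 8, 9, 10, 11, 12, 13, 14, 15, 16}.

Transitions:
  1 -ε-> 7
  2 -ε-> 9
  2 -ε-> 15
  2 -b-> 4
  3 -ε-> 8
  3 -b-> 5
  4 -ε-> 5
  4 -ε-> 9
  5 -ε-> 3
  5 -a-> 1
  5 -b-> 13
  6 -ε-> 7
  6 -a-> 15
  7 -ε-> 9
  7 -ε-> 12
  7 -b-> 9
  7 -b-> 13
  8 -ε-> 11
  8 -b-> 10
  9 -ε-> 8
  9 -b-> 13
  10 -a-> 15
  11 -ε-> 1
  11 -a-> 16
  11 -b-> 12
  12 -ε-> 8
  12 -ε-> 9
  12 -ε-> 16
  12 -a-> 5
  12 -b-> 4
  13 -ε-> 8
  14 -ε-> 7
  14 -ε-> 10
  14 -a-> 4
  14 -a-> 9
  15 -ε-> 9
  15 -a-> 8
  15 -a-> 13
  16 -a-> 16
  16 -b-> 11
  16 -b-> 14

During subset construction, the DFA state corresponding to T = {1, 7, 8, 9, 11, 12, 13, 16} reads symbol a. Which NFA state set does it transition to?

11 on a → {16}.
12 on a → {5}.
16 on a → {16}.
No a-transition from 1, 7, 8, 9, 13.
Union after reading a: {5, 16}.
Now take the ε-closure:
From 5 via ε: add 3.
From 3 via ε: add 8.
From 8 via ε: add 11.
From 11 via ε: add 1.
From 1 via ε: add 7.
From 7 via ε: add 9, 12.
No new states can be added; the closed set is {1, 3, 5, 7, 8, 9, 11, 12, 16}.

{1, 3, 5, 7, 8, 9, 11, 12, 16}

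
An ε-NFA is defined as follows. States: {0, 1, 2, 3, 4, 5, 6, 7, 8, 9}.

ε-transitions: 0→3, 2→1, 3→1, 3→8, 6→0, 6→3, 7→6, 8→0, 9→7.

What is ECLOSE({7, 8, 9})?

{0, 1, 3, 6, 7, 8, 9}

Start with {7, 8, 9}.
From 7 via ε: add 6.
From 8 via ε: add 0.
From 0 via ε: add 3.
From 3 via ε: add 1.
No new states can be added; the closed set is {0, 1, 3, 6, 7, 8, 9}.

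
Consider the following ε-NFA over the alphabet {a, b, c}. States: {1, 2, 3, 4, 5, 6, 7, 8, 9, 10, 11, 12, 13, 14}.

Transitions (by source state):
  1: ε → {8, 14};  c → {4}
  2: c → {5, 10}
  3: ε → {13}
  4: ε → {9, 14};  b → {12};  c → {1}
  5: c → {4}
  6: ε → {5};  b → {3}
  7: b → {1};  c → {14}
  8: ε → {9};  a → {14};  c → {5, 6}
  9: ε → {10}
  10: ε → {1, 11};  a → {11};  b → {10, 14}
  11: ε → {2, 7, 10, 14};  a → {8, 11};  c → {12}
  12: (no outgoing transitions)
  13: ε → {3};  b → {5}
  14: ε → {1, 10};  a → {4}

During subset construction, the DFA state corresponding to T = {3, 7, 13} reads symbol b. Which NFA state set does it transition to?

7 on b → {1}.
13 on b → {5}.
No b-transition from 3.
Union after reading b: {1, 5}.
Now take the ε-closure:
From 1 via ε: add 8, 14.
From 8 via ε: add 9.
From 14 via ε: add 10.
From 10 via ε: add 11.
From 11 via ε: add 2, 7.
No new states can be added; the closed set is {1, 2, 5, 7, 8, 9, 10, 11, 14}.

{1, 2, 5, 7, 8, 9, 10, 11, 14}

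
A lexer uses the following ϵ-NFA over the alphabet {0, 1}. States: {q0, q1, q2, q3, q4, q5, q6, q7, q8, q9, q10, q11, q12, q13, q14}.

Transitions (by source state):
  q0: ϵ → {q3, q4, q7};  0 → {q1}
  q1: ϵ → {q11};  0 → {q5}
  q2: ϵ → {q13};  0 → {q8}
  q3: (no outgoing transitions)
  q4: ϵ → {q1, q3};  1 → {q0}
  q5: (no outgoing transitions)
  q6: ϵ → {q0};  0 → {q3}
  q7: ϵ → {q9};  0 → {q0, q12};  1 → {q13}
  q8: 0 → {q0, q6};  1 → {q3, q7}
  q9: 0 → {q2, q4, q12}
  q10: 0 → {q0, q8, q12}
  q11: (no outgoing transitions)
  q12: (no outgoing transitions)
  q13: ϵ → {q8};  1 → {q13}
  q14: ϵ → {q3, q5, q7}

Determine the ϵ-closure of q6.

{q0, q1, q3, q4, q6, q7, q9, q11}

Start with {q6}.
From q6 via ϵ: add q0.
From q0 via ϵ: add q3, q4, q7.
From q4 via ϵ: add q1.
From q7 via ϵ: add q9.
From q1 via ϵ: add q11.
No new states can be added; the closed set is {q0, q1, q3, q4, q6, q7, q9, q11}.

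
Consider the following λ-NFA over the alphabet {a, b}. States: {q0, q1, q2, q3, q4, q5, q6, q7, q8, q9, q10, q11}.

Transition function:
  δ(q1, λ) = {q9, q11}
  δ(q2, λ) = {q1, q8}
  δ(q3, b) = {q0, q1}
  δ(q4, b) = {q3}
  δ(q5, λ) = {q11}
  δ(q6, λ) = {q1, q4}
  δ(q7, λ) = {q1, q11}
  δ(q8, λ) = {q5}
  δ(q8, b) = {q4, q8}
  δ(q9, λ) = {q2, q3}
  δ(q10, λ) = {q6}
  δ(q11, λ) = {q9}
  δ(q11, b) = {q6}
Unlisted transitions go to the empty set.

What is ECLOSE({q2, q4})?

{q1, q2, q3, q4, q5, q8, q9, q11}

Start with {q2, q4}.
From q2 via λ: add q1, q8.
From q1 via λ: add q9, q11.
From q8 via λ: add q5.
From q9 via λ: add q3.
No new states can be added; the closed set is {q1, q2, q3, q4, q5, q8, q9, q11}.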